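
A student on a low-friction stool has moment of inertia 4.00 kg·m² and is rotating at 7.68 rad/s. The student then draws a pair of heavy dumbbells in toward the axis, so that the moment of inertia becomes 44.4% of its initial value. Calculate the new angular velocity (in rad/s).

With no external torque about the axis, L is conserved: I₁ω₁ = I₂ω₂.
I₂ = 0.444 × 4.00 = 1.776 kg·m².
ω₂ = I₁ω₁ / I₂ = (4.000)(7.68 rad/s) / (1.776) = 17.30 rad/s.

ω₂ ≈ 17.3 rad/s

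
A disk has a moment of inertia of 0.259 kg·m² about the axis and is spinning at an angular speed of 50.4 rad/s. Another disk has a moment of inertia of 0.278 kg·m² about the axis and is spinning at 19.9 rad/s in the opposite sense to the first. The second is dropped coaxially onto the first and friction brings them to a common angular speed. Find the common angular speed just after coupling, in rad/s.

No external torque acts about the common axis, so total angular momentum is conserved.
Taking A's sense as positive: L = (0.2590)(50.4) − (0.2780)(19.9) = 7.521 kg·m²·rad/s.
Combined I = 0.2590 + 0.2780 = 0.5370 kg·m².
ω_f = L / I = 7.521 / 0.5370 = 14.01 rad/s.

|ω_f| ≈ 14.0 rad/s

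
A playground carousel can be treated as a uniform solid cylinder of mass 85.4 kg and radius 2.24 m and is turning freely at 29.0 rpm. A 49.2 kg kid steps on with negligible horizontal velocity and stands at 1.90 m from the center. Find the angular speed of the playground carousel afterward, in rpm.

The added mass arrives with no angular momentum about the center, and any external torque about the center is negligible, so the system's angular momentum is conserved.
I_p = ½(85.4)(2.24)² = 214.3 kg·m².
Added inertia Σmr² = (49.2)(1.90)² = 177.6 kg·m²; I_f = 214.3 + 177.6 = 391.9 kg·m².
ω_f = I_p ω_i / I_f = (214.3)(29.0) / 391.9 = 15.86 rpm.

ω_f ≈ 15.9 rpm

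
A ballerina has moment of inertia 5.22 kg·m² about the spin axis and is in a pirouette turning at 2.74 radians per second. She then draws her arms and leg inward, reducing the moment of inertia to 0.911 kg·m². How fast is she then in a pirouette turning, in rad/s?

ω₂ ≈ 15.7 rad/s

With no external torque about the axis, L is conserved: I₁ω₁ = I₂ω₂.
ω₂ = I₁ω₁ / I₂ = (5.220)(2.74 rad/s) / (0.9110) = 15.70 rad/s.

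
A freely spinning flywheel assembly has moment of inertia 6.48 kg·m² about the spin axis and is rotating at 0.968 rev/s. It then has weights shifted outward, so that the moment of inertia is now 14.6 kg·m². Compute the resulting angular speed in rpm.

No external torque acts about the spin axis, so angular momentum is conserved.
ω₂ = I₁ω₁ / I₂ = (6.480)(0.968 rev/s) / (14.60) = 0.4296 rev/s = 25.78 rpm.

ω₂ ≈ 25.8 rpm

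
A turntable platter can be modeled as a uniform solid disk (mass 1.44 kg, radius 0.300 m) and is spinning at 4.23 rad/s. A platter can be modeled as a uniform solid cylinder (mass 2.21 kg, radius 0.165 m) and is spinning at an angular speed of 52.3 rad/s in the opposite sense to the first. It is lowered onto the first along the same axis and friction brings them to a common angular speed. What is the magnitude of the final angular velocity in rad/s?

The coupling torques are internal; angular momentum about the shared axis is conserved.
Moments of inertia: I_A = ½(1.44)(0.300)² = 0.06480 kg·m²; I_B = ½(2.21)(0.165)² = 0.03008 kg·m².
Taking A's sense as positive: L = (0.06480)(4.23) − (0.03008)(52.3) = -1.299 kg·m²·rad/s.
Combined I = 0.06480 + 0.03008 = 0.09488 kg·m².
ω_f = L / I = -1.299 / 0.09488 = -13.69 rad/s.

|ω_f| ≈ 13.7 rad/s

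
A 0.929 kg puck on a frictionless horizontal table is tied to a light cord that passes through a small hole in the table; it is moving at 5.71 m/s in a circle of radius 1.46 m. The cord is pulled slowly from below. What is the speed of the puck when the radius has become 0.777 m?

The only horizontal force on the mass is along the cord (radial), so it exerts no torque about the hole and angular momentum m v r is conserved.
v₂ = v₁ r₁ / r₂ = (5.71)(1.46) / (0.777) = 10.73 m/s.

v₂ ≈ 10.7 m/s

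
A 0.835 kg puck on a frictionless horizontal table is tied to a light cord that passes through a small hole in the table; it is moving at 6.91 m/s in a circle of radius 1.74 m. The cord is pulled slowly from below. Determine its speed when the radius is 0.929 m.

v₂ ≈ 12.9 m/s

The only horizontal force on the mass is along the cord (radial), so it exerts no torque about the hole and angular momentum m v r is conserved.
v₂ = v₁ r₁ / r₂ = (6.91)(1.74) / (0.929) = 12.94 m/s.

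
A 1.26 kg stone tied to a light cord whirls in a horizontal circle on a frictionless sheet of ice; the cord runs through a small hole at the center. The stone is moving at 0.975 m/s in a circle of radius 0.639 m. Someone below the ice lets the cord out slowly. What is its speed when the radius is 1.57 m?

v₂ ≈ 0.397 m/s

Central (radial) force ⇒ zero torque about the center ⇒ m v r is constant.
v₂ = v₁ r₁ / r₂ = (0.975)(0.639) / (1.57) = 0.3968 m/s.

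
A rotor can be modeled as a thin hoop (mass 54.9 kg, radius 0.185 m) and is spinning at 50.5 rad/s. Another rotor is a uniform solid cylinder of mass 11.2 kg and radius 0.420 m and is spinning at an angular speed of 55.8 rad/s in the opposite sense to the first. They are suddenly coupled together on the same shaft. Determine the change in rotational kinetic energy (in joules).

ΔKE ≈ -3660 J

The coupling torques are internal; angular momentum about the shared axis is conserved.
Moments of inertia: I_A = (54.9)(0.185)² = 1.879 kg·m²; I_B = ½(11.2)(0.420)² = 0.9878 kg·m².
Taking A's sense as positive: L = (1.879)(50.5) − (0.9878)(55.8) = 39.77 kg·m²·rad/s.
Combined I = 1.879 + 0.9878 = 2.867 kg·m².
ω_f = L / I = 39.77 / 2.867 = 13.87 rad/s.
KE_i = ½ΣIω² = 3934 J; KE_f = ½(2.867)(13.87)² = 275.8 J.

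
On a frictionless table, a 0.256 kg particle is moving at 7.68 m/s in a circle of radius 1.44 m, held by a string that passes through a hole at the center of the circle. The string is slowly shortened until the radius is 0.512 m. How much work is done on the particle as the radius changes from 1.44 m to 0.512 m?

Central (radial) force ⇒ zero torque about the center ⇒ m v r is constant.
v₂ = v₁ r₁ / r₂ = (7.68)(1.44) / (0.512) = 21.60 m/s.
W = ΔKE = ½m(v₂² − v₁²) = 52.17 J.

W ≈ 52.2 J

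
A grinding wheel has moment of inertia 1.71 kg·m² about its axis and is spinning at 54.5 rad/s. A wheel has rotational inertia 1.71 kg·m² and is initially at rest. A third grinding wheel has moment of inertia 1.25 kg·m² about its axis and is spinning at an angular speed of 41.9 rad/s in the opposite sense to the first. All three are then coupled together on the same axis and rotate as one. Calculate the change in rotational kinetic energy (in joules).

The coupling torques are internal; angular momentum about the shared axis is conserved.
Taking A's sense as positive: L = (1.710)(54.5) − (1.250)(41.9) = 40.82 kg·m²·rad/s.
Combined I = 1.710 + 1.710 + 1.250 = 4.670 kg·m².
ω_f = L / I = 40.82 / 4.670 = 8.741 rad/s.
KE_i = ½ΣIω² = 3637 J; KE_f = ½(4.670)(8.741)² = 178.4 J.

ΔKE ≈ -3460 J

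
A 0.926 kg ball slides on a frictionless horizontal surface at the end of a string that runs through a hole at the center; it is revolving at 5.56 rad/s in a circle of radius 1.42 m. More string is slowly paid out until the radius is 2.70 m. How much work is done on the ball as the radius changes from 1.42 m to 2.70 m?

W ≈ -20.9 J

No torque about the axis ⇒ m r₁² ω₁ = m r₂² ω₂.
ω₂ = ω₁ (r₁/r₂)² = (5.56)(1.42/2.70)² = 1.538 rad/s.
W = ΔKE = ½m(v₂² − v₁²) = -20.88 J.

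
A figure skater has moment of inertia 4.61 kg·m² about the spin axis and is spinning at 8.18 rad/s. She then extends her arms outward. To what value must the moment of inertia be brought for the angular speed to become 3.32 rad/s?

I₂ ≈ 11.4 kg·m²

With no external torque about the axis, L is conserved: I₁ω₁ = I₂ω₂.
I₂ = I₁ω₁ / ω₂ = (4.61)(8.18) / (3.32) = 11.36 kg·m².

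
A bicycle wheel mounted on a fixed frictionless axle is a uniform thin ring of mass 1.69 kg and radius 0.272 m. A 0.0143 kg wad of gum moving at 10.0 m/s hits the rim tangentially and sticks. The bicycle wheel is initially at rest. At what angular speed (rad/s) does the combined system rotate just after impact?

|ω_f| ≈ 0.308 rad/s

The axle reaction passes through the axle and exerts no torque about it; angular momentum about the axle is conserved through the impact.
I_p = (1.69)(0.272)² = 0.1250 kg·m². Taking the sense of the wad of gum's angular momentum as positive, L_{wad} = m v R = (0.0143)(10.0)(0.272) = 0.03890 kg·m²/s.
L_i = 0 + 0.03890 = 0.03890 kg·m²/s.
After sticking, I_f = I_p + m R² = 0.1250 + (0.0143)(0.272)² = 0.1261 kg·m².
ω_f = L_i / I_f = 0.03890 / 0.1261 = 0.3085 rad/s.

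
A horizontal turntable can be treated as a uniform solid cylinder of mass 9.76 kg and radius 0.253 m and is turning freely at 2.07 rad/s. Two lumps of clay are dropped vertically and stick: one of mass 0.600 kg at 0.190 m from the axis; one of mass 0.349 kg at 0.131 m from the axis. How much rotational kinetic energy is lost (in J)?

energy lost ≈ 0.0544 J

The added mass arrives with no angular momentum about the axis, and any external torque about the axis is negligible, so the system's angular momentum is conserved.
I_p = ½(9.76)(0.253)² = 0.3124 kg·m².
Added inertia Σmr² = (0.600)(0.190)² + (0.349)(0.131)² = 0.02765 kg·m²; I_f = 0.3124 + 0.02765 = 0.3400 kg·m².
ω_f = I_p ω_i / I_f = (0.3124)(2.07) / 0.3400 = 1.902 rad/s.
KE_i = ½(0.3124)(2.070 rad/s)² = 0.6692 J; KE_f = ½(0.3400)(1.902)² = 0.6148 J.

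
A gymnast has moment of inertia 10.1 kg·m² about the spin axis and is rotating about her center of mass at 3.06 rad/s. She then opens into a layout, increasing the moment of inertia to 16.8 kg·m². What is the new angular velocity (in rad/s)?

No external torque acts about the spin axis, so angular momentum is conserved.
ω₂ = I₁ω₁ / I₂ = (10.10)(3.06 rad/s) / (16.80) = 1.840 rad/s.

ω₂ ≈ 1.84 rad/s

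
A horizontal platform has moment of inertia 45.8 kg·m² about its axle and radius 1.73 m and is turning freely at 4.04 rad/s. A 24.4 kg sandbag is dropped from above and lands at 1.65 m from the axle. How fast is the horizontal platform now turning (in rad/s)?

The added mass arrives with no angular momentum about the axle, and any external torque about the axle is negligible, so the system's angular momentum is conserved.
Added inertia Σmr² = (24.4)(1.65)² = 66.43 kg·m²; I_f = 45.80 + 66.43 = 112.2 kg·m².
ω_f = I_p ω_i / I_f = (45.80)(4.04) / 112.2 = 1.649 rad/s.

ω_f ≈ 1.65 rad/s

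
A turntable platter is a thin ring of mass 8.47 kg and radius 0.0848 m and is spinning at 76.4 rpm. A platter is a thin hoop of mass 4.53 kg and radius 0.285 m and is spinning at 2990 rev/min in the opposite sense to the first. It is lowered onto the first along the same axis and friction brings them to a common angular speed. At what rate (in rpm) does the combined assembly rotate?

|ω_f| ≈ 2550 rpm

The coupling torques are internal; angular momentum about the shared axis is conserved.
Moments of inertia: I_A = (8.47)(0.0848)² = 0.06091 kg·m²; I_B = (4.53)(0.285)² = 0.3679 kg·m².
Taking A's sense as positive: L = (0.06091)(76.4) − (0.3679)(2990) = -1096 kg·m²·rpm.
Combined I = 0.06091 + 0.3679 = 0.4289 kg·m².
ω_f = L / I = -1096 / 0.4289 = -2554 rpm.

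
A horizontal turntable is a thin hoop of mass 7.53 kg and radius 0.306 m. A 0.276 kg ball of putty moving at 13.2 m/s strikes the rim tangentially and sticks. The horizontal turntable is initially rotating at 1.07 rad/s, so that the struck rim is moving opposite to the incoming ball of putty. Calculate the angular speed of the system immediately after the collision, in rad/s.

The axle reaction passes through the axle and exerts no torque about it; angular momentum about the axle is conserved through the impact.
I_p = (7.53)(0.306)² = 0.7051 kg·m². Taking the sense of the ball of putty's angular momentum as positive, L_{ball} = m v R = (0.276)(13.2)(0.306) = 1.115 kg·m²/s.
L_i = −I_p ω_p + m v R = −(0.7051)(1.07) + 1.115 = 0.3604 kg·m²/s.
After sticking, I_f = I_p + m R² = 0.7051 + (0.276)(0.306)² = 0.7309 kg·m².
ω_f = L_i / I_f = 0.3604 / 0.7309 = 0.4931 rad/s.

|ω_f| ≈ 0.493 rad/s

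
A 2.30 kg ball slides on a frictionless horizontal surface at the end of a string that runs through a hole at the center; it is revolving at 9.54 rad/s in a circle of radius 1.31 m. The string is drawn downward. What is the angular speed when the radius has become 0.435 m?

The constraining force is radial, so m r² ω about the center is conserved.
ω₂ = ω₁ (r₁/r₂)² = (9.54)(1.31/0.435)² = 86.52 rad/s.

ω₂ ≈ 86.5 rad/s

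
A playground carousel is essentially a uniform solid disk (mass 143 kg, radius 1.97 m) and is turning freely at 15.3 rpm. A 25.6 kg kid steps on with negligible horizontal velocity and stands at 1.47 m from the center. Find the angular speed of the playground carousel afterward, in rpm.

The added mass arrives with no angular momentum about the center, and any external torque about the center is negligible, so the system's angular momentum is conserved.
I_p = ½(143)(1.97)² = 277.5 kg·m².
Added inertia Σmr² = (25.6)(1.47)² = 55.32 kg·m²; I_f = 277.5 + 55.32 = 332.8 kg·m².
ω_f = I_p ω_i / I_f = (277.5)(15.3) / 332.8 = 12.76 rpm.

ω_f ≈ 12.8 rpm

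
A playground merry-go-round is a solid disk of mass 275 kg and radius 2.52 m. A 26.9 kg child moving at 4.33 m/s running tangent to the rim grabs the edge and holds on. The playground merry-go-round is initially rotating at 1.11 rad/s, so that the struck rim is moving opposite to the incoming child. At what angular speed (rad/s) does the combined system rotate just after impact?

|ω_f| ≈ 0.647 rad/s

The axle reaction passes through the axle and exerts no torque about it; angular momentum about the axle is conserved through the impact.
I_p = ½(275)(2.52)² = 873.2 kg·m². Taking the sense of the child's angular momentum as positive, L_{child} = m v R = (26.9)(4.33)(2.52) = 293.5 kg·m²/s.
L_i = −I_p ω_p + m v R = −(873.2)(1.11) + 293.5 = -675.7 kg·m²/s.
After sticking, I_f = I_p + m R² = 873.2 + (26.9)(2.52)² = 1044 kg·m².
ω_f = L_i / I_f = -675.7 / 1044 = -0.6472 rad/s.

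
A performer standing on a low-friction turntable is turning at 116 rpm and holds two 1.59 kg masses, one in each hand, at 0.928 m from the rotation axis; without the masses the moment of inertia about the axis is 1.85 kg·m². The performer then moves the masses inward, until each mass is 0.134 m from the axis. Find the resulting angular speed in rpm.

ω₂ ≈ 279 rpm

With no external torque about the axis, L is conserved: I₁ω₁ = I₂ω₂.
I₁ = 1.85 + 2(1.59)(0.928)² = 4.589 kg·m²; I₂ = 1.85 + 2(1.59)(0.134)² = 1.907 kg·m².
ω₂ = I₁ω₁ / I₂ = (4.589)(116 rpm) / (1.907) = 279.1 rpm.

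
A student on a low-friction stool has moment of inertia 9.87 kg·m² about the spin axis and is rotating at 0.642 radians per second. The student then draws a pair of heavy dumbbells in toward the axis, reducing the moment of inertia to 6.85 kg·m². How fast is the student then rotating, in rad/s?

ω₂ ≈ 0.925 rad/s

Angular momentum about the spin axis is conserved since the torque about it is zero.
ω₂ = I₁ω₁ / I₂ = (9.870)(0.642 rad/s) / (6.850) = 0.9250 rad/s.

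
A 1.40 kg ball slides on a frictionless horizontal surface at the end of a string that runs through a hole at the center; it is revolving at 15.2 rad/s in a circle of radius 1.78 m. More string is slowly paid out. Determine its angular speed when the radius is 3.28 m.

ω₂ ≈ 4.48 rad/s

The constraining force is radial, so m r² ω about the center is conserved.
ω₂ = ω₁ (r₁/r₂)² = (15.2)(1.78/3.28)² = 4.476 rad/s.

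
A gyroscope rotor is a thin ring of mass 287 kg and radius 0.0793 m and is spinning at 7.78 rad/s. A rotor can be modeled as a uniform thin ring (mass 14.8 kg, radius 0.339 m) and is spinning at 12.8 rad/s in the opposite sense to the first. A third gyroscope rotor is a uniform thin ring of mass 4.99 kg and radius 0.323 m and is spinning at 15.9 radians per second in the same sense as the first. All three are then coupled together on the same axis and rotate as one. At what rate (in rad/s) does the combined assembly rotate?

The coupling torques are internal; angular momentum about the shared axis is conserved.
Moments of inertia: I_A = (287)(0.0793)² = 1.805 kg·m²; I_B = (14.8)(0.339)² = 1.701 kg·m²; I_C = (4.99)(0.323)² = 0.5206 kg·m².
Taking A's sense as positive: L = (1.805)(7.78) − (1.701)(12.8) + (0.5206)(15.9) = 0.5483 kg·m²·rad/s.
Combined I = 1.805 + 1.701 + 0.5206 = 4.026 kg·m².
ω_f = L / I = 0.5483 / 4.026 = 0.1362 rad/s.

|ω_f| ≈ 0.136 rad/s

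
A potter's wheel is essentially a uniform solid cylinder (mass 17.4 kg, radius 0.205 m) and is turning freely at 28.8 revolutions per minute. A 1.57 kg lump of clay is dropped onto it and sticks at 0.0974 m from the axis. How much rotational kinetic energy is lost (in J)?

energy lost ≈ 0.0651 J

The added mass arrives with no angular momentum about the axis, and any external torque about the axis is negligible, so the system's angular momentum is conserved.
I_p = ½(17.4)(0.205)² = 0.3656 kg·m².
Added inertia Σmr² = (1.57)(0.0974)² = 0.01489 kg·m²; I_f = 0.3656 + 0.01489 = 0.3805 kg·m².
ω_f = I_p ω_i / I_f = (0.3656)(28.8) / 0.3805 = 27.67 rpm.
KE_i = ½(0.3656)(3.016 rad/s)² = 1.663 J; KE_f = ½(0.3805)(2.898)² = 1.598 J.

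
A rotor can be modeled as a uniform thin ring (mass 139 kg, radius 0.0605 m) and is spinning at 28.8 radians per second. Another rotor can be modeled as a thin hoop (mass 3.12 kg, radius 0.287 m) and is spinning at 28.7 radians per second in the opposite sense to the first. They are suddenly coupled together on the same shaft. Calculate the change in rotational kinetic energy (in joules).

No external torque acts about the common axis, so total angular momentum is conserved.
Moments of inertia: I_A = (139)(0.0605)² = 0.5088 kg·m²; I_B = (3.12)(0.287)² = 0.2570 kg·m².
Taking A's sense as positive: L = (0.5088)(28.8) − (0.2570)(28.7) = 7.277 kg·m²·rad/s.
Combined I = 0.5088 + 0.2570 = 0.7658 kg·m².
ω_f = L / I = 7.277 / 0.7658 = 9.503 rad/s.
KE_i = ½ΣIω² = 316.8 J; KE_f = ½(0.7658)(9.503)² = 34.58 J.

ΔKE ≈ -282 J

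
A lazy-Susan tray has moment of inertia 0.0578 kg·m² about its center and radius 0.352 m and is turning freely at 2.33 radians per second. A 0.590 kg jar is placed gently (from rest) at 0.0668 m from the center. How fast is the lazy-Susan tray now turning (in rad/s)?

ω_f ≈ 2.23 rad/s

The added mass arrives with no angular momentum about the center, and any external torque about the center is negligible, so the system's angular momentum is conserved.
Added inertia Σmr² = (0.590)(0.0668)² = 0.002633 kg·m²; I_f = 0.05780 + 0.002633 = 0.06043 kg·m².
ω_f = I_p ω_i / I_f = (0.05780)(2.33) / 0.06043 = 2.228 rad/s.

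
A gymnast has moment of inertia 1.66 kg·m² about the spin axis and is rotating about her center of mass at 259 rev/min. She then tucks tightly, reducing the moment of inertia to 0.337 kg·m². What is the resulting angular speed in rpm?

Angular momentum about the spin axis is conserved since the torque about it is zero.
ω₂ = I₁ω₁ / I₂ = (1.660)(259 rpm) / (0.3370) = 1276 rpm.

ω₂ ≈ 1280 rpm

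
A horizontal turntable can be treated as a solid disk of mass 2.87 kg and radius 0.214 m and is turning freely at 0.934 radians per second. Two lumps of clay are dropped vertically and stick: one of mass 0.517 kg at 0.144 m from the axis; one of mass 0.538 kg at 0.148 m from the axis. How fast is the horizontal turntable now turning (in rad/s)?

ω_f ≈ 0.696 rad/s

The added mass arrives with no angular momentum about the axis, and any external torque about the axis is negligible, so the system's angular momentum is conserved.
I_p = ½(2.87)(0.214)² = 0.06572 kg·m².
Added inertia Σmr² = (0.517)(0.144)² + (0.538)(0.148)² = 0.02250 kg·m²; I_f = 0.06572 + 0.02250 = 0.08822 kg·m².
ω_f = I_p ω_i / I_f = (0.06572)(0.934) / 0.08822 = 0.6957 rad/s.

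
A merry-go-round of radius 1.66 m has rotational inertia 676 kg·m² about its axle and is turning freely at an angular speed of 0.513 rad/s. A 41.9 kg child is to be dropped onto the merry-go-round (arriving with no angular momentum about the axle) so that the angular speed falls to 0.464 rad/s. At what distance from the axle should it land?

r ≈ 1.31 m

No external torque acts about the axle; L_before = L_after.
I_p ω_i = (I_p + m r²) ω_f ⇒ m r² = I_p(ω_i/ω_f − 1) = 676.0(0.513/0.464 − 1) = 71.39 kg·m².
r = √(71.39/41.9) = 1.305 m.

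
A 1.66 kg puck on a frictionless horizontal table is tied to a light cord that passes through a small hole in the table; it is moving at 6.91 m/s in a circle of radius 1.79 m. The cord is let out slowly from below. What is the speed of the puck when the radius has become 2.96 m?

v₂ ≈ 4.18 m/s

The only horizontal force on the mass is along the cord (radial), so it exerts no torque about the hole and angular momentum m v r is conserved.
v₂ = v₁ r₁ / r₂ = (6.91)(1.79) / (2.96) = 4.179 m/s.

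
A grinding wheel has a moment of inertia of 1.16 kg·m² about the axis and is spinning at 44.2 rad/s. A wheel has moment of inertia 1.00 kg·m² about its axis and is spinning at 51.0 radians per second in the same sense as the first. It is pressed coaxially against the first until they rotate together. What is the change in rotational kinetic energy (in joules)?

ΔKE ≈ -12.4 J

No external torque acts about the common axis, so total angular momentum is conserved.
Taking A's sense as positive: L = (1.160)(44.2) + (1.000)(51.0) = 102.3 kg·m²·rad/s.
Combined I = 1.160 + 1.000 = 2.160 kg·m².
ω_f = L / I = 102.3 / 2.160 = 47.35 rad/s.
KE_i = ½ΣIω² = 2434 J; KE_f = ½(2.160)(47.35)² = 2421 J.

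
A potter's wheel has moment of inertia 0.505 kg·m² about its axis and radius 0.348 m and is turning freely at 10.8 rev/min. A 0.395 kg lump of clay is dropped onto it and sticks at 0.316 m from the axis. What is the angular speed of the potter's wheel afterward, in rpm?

No external torque acts about the axis; L_before = L_after.
Added inertia Σmr² = (0.395)(0.316)² = 0.03944 kg·m²; I_f = 0.5050 + 0.03944 = 0.5444 kg·m².
ω_f = I_p ω_i / I_f = (0.5050)(10.8) / 0.5444 = 10.02 rpm.

ω_f ≈ 10.0 rpm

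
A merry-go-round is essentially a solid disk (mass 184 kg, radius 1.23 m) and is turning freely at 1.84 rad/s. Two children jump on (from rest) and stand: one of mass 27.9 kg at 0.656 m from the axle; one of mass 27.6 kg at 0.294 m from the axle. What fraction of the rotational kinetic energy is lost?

fraction ≈ 0.0937

The added mass arrives with no angular momentum about the axle, and any external torque about the axle is negligible, so the system's angular momentum is conserved.
I_p = ½(184)(1.23)² = 139.2 kg·m².
Added inertia Σmr² = (27.9)(0.656)² + (27.6)(0.294)² = 14.39 kg·m²; I_f = 139.2 + 14.39 = 153.6 kg·m².
ω_f = I_p ω_i / I_f = (139.2)(1.84) / 153.6 = 1.668 rad/s.
KE_i = ½(139.2)(1.840 rad/s)² = 235.6 J; KE_f = ½(153.6)(1.668)² = 213.5 J.
Fraction lost = 0.09371.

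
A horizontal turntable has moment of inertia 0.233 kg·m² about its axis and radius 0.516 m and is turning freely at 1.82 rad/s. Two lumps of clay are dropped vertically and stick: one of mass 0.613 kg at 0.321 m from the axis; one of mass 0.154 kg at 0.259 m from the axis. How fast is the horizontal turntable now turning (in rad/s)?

The added mass arrives with no angular momentum about the axis, and any external torque about the axis is negligible, so the system's angular momentum is conserved.
Added inertia Σmr² = (0.613)(0.321)² + (0.154)(0.259)² = 0.07349 kg·m²; I_f = 0.2330 + 0.07349 = 0.3065 kg·m².
ω_f = I_p ω_i / I_f = (0.2330)(1.82) / 0.3065 = 1.384 rad/s.

ω_f ≈ 1.38 rad/s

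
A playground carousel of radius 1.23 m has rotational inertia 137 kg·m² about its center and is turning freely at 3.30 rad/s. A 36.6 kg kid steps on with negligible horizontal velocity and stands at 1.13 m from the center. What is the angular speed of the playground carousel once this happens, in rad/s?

No external torque acts about the center; L_before = L_after.
Added inertia Σmr² = (36.6)(1.13)² = 46.73 kg·m²; I_f = 137.0 + 46.73 = 183.7 kg·m².
ω_f = I_p ω_i / I_f = (137.0)(3.30) / 183.7 = 2.461 rad/s.

ω_f ≈ 2.46 rad/s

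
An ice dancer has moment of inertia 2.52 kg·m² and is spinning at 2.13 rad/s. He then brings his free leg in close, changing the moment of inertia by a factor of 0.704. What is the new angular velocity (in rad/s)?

No external torque acts about the spin axis, so angular momentum is conserved.
I₂ = 0.704 × 2.52 = 1.774 kg·m².
ω₂ = I₁ω₁ / I₂ = (2.520)(2.13 rad/s) / (1.774) = 3.026 rad/s.

ω₂ ≈ 3.03 rad/s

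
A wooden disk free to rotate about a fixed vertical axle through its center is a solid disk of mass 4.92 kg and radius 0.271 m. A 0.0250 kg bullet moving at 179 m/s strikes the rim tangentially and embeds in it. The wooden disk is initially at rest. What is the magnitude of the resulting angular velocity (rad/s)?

The axle reaction passes through the axle and exerts no torque about it; angular momentum about the axle is conserved through the impact.
I_p = ½(4.92)(0.271)² = 0.1807 kg·m². Taking the sense of the bullet's angular momentum as positive, L_{bullet} = m v R = (0.0250)(179)(0.271) = 1.213 kg·m²/s.
L_i = 0 + 1.213 = 1.213 kg·m²/s.
After sticking, I_f = I_p + m R² = 0.1807 + (0.0250)(0.271)² = 0.1825 kg·m².
ω_f = L_i / I_f = 1.213 / 0.1825 = 6.645 rad/s.

|ω_f| ≈ 6.65 rad/s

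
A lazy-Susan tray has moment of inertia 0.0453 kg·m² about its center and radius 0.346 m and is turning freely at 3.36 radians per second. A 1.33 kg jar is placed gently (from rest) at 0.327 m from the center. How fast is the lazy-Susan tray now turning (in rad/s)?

The added mass arrives with no angular momentum about the center, and any external torque about the center is negligible, so the system's angular momentum is conserved.
Added inertia Σmr² = (1.33)(0.327)² = 0.1422 kg·m²; I_f = 0.04530 + 0.1422 = 0.1875 kg·m².
ω_f = I_p ω_i / I_f = (0.04530)(3.36) / 0.1875 = 0.8117 rad/s.

ω_f ≈ 0.812 rad/s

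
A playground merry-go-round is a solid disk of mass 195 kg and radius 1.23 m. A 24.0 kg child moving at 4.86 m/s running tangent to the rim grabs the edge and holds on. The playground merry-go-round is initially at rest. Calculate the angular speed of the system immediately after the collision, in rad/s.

|ω_f| ≈ 0.780 rad/s

The axle reaction passes through the axle and exerts no torque about it; angular momentum about the axle is conserved through the impact.
I_p = ½(195)(1.23)² = 147.5 kg·m². Taking the sense of the child's angular momentum as positive, L_{child} = m v R = (24.0)(4.86)(1.23) = 143.5 kg·m²/s.
L_i = 0 + 143.5 = 143.5 kg·m²/s.
After sticking, I_f = I_p + m R² = 147.5 + (24.0)(1.23)² = 183.8 kg·m².
ω_f = L_i / I_f = 143.5 / 183.8 = 0.7805 rad/s.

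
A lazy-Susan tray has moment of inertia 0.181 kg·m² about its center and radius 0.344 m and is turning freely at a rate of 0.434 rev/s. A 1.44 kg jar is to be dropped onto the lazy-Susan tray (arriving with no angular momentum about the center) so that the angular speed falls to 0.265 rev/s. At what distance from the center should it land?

The added mass arrives with no angular momentum about the center, and any external torque about the center is negligible, so the system's angular momentum is conserved.
I_p ω_i = (I_p + m r²) ω_f ⇒ m r² = I_p(ω_i/ω_f − 1) = 0.1810(0.434/0.265 − 1) = 0.1154 kg·m².
r = √(0.1154/1.44) = 0.2831 m.

r ≈ 0.283 m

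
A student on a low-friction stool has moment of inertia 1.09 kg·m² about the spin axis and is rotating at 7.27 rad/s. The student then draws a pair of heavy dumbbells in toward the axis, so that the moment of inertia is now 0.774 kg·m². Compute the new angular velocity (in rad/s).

ω₂ ≈ 10.2 rad/s

No external torque acts about the spin axis, so angular momentum is conserved.
ω₂ = I₁ω₁ / I₂ = (1.090)(7.27 rad/s) / (0.7740) = 10.24 rad/s.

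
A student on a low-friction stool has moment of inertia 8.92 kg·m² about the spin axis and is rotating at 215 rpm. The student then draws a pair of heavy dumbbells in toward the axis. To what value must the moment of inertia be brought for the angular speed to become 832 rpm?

I₂ ≈ 2.31 kg·m²

With no external torque about the axis, L is conserved: I₁ω₁ = I₂ω₂.
I₂ = I₁ω₁ / ω₂ = (8.92)(215) / (832) = 2.305 kg·m².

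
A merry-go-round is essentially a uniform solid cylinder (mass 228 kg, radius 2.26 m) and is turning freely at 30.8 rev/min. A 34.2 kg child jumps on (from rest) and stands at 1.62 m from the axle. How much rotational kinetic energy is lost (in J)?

energy lost ≈ 405 J

No external torque acts about the axle; L_before = L_after.
I_p = ½(228)(2.26)² = 582.3 kg·m².
Added inertia Σmr² = (34.2)(1.62)² = 89.75 kg·m²; I_f = 582.3 + 89.75 = 672.0 kg·m².
ω_f = I_p ω_i / I_f = (582.3)(30.8) / 672.0 = 26.69 rpm.
KE_i = ½(582.3)(3.225 rad/s)² = 3029 J; KE_f = ½(672.0)(2.795)² = 2624 J.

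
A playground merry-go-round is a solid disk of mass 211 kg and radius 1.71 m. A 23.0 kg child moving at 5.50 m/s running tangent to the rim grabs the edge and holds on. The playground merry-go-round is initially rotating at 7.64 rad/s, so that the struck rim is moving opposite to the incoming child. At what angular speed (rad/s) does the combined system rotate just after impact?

|ω_f| ≈ 5.70 rad/s

About the axle the impulsive forces during the collision are internal, so angular momentum about that axis is conserved.
I_p = ½(211)(1.71)² = 308.5 kg·m². Taking the sense of the child's angular momentum as positive, L_{child} = m v R = (23.0)(5.50)(1.71) = 216.3 kg·m²/s.
L_i = −I_p ω_p + m v R = −(308.5)(7.64) + 216.3 = -2141 kg·m²/s.
After sticking, I_f = I_p + m R² = 308.5 + (23.0)(1.71)² = 375.7 kg·m².
ω_f = L_i / I_f = -2141 / 375.7 = -5.697 rad/s.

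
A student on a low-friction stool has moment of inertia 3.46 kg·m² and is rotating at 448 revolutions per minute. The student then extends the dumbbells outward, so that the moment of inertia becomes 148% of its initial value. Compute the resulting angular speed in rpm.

No external torque acts about the spin axis, so angular momentum is conserved.
I₂ = 1.48 × 3.46 = 5.121 kg·m².
ω₂ = I₁ω₁ / I₂ = (3.460)(448 rpm) / (5.121) = 302.7 rpm.

ω₂ ≈ 303 rpm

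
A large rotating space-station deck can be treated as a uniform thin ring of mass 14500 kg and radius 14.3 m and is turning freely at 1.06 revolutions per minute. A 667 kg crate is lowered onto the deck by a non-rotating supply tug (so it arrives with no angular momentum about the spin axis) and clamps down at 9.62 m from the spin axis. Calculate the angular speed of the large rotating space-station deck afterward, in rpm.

The added mass arrives with no angular momentum about the spin axis, and any external torque about the spin axis is negligible, so the system's angular momentum is conserved.
I_p = (14500)(14.3)² = 2.965e+06 kg·m².
Added inertia Σmr² = (667)(9.62)² = 61730 kg·m²; I_f = 2.965e+06 + 61730 = 3.027e+06 kg·m².
ω_f = I_p ω_i / I_f = (2.965e+06)(1.06) / 3.027e+06 = 1.038 rpm.

ω_f ≈ 1.04 rpm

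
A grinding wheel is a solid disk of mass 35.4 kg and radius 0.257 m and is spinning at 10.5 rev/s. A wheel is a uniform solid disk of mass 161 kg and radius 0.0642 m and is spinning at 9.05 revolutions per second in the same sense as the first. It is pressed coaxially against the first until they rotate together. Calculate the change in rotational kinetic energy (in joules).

The coupling torques are internal; angular momentum about the shared axis is conserved.
Moments of inertia: I_A = ½(35.4)(0.257)² = 1.169 kg·m²; I_B = ½(161)(0.0642)² = 0.3318 kg·m².
Taking A's sense as positive: L = (1.169)(10.5) + (0.3318)(9.05) = 15.28 kg·m²·rev/s.
Combined I = 1.169 + 0.3318 = 1.501 kg·m².
ω_f = L / I = 15.28 / 1.501 = 10.18 rev/s.
KE_i = ½ΣIω² = 3081 J; KE_f = ½(1.501)(63.96)² = 3070 J.

ΔKE ≈ -10.7 J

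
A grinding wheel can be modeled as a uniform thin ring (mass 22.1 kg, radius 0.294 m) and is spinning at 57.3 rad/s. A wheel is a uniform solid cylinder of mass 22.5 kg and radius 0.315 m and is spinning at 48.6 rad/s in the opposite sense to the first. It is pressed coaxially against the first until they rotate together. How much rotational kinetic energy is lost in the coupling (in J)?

No external torque acts about the common axis, so total angular momentum is conserved.
Moments of inertia: I_A = (22.1)(0.294)² = 1.910 kg·m²; I_B = ½(22.5)(0.315)² = 1.116 kg·m².
Taking A's sense as positive: L = (1.910)(57.3) − (1.116)(48.6) = 55.21 kg·m²·rad/s.
Combined I = 1.910 + 1.116 = 3.027 kg·m².
ω_f = L / I = 55.21 / 3.027 = 18.24 rad/s.
KE_i = ½ΣIω² = 4454 J; KE_f = ½(3.027)(18.24)² = 503.5 J.

ΔKE lost ≈ 3950 J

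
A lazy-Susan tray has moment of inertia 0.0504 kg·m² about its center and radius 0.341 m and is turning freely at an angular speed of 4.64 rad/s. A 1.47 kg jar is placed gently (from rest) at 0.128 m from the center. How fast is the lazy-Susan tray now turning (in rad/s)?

The added mass arrives with no angular momentum about the center, and any external torque about the center is negligible, so the system's angular momentum is conserved.
Added inertia Σmr² = (1.47)(0.128)² = 0.02408 kg·m²; I_f = 0.05040 + 0.02408 = 0.07448 kg·m².
ω_f = I_p ω_i / I_f = (0.05040)(4.64) / 0.07448 = 3.140 rad/s.

ω_f ≈ 3.14 rad/s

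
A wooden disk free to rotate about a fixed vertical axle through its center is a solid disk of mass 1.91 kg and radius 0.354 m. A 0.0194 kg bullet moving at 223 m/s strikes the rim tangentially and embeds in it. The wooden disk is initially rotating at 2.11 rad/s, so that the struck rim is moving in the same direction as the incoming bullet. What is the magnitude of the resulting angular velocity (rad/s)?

The axle reaction passes through the axle and exerts no torque about it; angular momentum about the axle is conserved through the impact.
I_p = ½(1.91)(0.354)² = 0.1197 kg·m². Taking the sense of the bullet's angular momentum as positive, L_{bullet} = m v R = (0.0194)(223)(0.354) = 1.531 kg·m²/s.
L_i = +I_p ω_p + m v R = +(0.1197)(2.11) + 1.531 = 1.784 kg·m²/s.
After sticking, I_f = I_p + m R² = 0.1197 + (0.0194)(0.354)² = 0.1221 kg·m².
ω_f = L_i / I_f = 1.784 / 0.1221 = 14.61 rad/s.

|ω_f| ≈ 14.6 rad/s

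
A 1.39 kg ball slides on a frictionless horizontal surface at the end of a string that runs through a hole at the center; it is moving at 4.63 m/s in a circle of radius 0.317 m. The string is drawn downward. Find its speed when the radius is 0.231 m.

The only horizontal force on the mass is along the cord (radial), so it exerts no torque about the hole and angular momentum m v r is conserved.
v₂ = v₁ r₁ / r₂ = (4.63)(0.317) / (0.231) = 6.354 m/s.

v₂ ≈ 6.35 m/s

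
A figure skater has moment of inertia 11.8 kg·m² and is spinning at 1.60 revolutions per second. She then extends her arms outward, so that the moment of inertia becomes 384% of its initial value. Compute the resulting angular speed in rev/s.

Angular momentum about the spin axis is conserved since the torque about it is zero.
I₂ = 3.84 × 11.8 = 45.31 kg·m².
ω₂ = I₁ω₁ / I₂ = (11.80)(1.60 rev/s) / (45.31) = 0.4167 rev/s.

ω₂ ≈ 0.417 rev/s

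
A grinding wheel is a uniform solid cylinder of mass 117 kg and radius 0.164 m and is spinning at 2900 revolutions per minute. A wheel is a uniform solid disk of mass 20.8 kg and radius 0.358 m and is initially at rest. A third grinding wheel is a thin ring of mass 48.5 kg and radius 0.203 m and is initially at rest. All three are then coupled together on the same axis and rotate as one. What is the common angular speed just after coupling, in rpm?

The coupling torques are internal; angular momentum about the shared axis is conserved.
Moments of inertia: I_A = ½(117)(0.164)² = 1.573 kg·m²; I_B = ½(20.8)(0.358)² = 1.333 kg·m²; I_C = (48.5)(0.203)² = 1.999 kg·m².
Taking A's sense as positive: L = (1.573)(2900) = 4563 kg·m²·rpm.
Combined I = 1.573 + 1.333 + 1.999 = 4.905 kg·m².
ω_f = L / I = 4563 / 4.905 = 930.3 rpm.

|ω_f| ≈ 930 rpm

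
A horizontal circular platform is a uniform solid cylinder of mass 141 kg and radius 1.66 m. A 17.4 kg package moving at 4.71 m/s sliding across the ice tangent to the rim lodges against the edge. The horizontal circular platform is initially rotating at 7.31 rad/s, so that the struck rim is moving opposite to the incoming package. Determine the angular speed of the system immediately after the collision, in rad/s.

The axle reaction passes through the central axle and exerts no torque about it; angular momentum about the central axle is conserved through the impact.
I_p = ½(141)(1.66)² = 194.3 kg·m². Taking the sense of the package's angular momentum as positive, L_{package} = m v R = (17.4)(4.71)(1.66) = 136.0 kg·m²/s.
L_i = −I_p ω_p + m v R = −(194.3)(7.31) + 136.0 = -1284 kg·m²/s.
After sticking, I_f = I_p + m R² = 194.3 + (17.4)(1.66)² = 242.2 kg·m².
ω_f = L_i / I_f = -1284 / 242.2 = -5.301 rad/s.

|ω_f| ≈ 5.30 rad/s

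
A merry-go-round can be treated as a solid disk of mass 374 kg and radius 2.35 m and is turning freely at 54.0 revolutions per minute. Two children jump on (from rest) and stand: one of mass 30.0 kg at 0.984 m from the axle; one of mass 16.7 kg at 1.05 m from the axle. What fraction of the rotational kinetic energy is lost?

fraction ≈ 0.0439

The added mass arrives with no angular momentum about the axle, and any external torque about the axle is negligible, so the system's angular momentum is conserved.
I_p = ½(374)(2.35)² = 1033 kg·m².
Added inertia Σmr² = (30.0)(0.984)² + (16.7)(1.05)² = 47.46 kg·m²; I_f = 1033 + 47.46 = 1080 kg·m².
ω_f = I_p ω_i / I_f = (1033)(54.0) / 1080 = 51.63 rpm.
KE_i = ½(1033)(5.655 rad/s)² = 16510 J; KE_f = ½(1080)(5.406)² = 15790 J.
Fraction lost = 0.04394.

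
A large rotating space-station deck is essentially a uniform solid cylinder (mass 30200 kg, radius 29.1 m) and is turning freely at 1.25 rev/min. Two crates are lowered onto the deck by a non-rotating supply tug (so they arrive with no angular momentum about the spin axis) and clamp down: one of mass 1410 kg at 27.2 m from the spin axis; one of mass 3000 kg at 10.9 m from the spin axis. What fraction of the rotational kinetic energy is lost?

fraction ≈ 0.0987

The added mass arrives with no angular momentum about the spin axis, and any external torque about the spin axis is negligible, so the system's angular momentum is conserved.
I_p = ½(30200)(29.1)² = 1.279e+07 kg·m².
Added inertia Σmr² = (1410)(27.2)² + (3000)(10.9)² = 1.400e+06 kg·m²; I_f = 1.279e+07 + 1.400e+06 = 1.419e+07 kg·m².
ω_f = I_p ω_i / I_f = (1.279e+07)(1.25) / 1.419e+07 = 1.127 rpm.
KE_i = ½(1.279e+07)(0.1309 rad/s)² = 1.095e+05 J; KE_f = ½(1.419e+07)(0.1180)² = 98740 J.
Fraction lost = 0.09866.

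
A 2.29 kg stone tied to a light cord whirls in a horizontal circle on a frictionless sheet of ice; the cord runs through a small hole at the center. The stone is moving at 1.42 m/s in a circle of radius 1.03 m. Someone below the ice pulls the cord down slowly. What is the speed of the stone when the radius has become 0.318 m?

The only horizontal force on the mass is along the cord (radial), so it exerts no torque about the hole and angular momentum m v r is conserved.
v₂ = v₁ r₁ / r₂ = (1.42)(1.03) / (0.318) = 4.599 m/s.

v₂ ≈ 4.60 m/s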